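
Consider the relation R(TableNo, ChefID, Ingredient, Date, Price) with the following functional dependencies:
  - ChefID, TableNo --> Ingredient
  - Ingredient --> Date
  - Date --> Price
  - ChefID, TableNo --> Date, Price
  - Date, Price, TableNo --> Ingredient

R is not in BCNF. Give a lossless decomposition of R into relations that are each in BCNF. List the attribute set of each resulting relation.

{ChefID, Ingredient, TableNo}; {Date, Ingredient}; {Date, Price}

Candidate key of the original relation: {ChefID, TableNo}.
{ChefID, Date, Ingredient, Price, TableNo}: {Ingredient} determines {Date, Ingredient, Price} here but is not a superkey — split on Ingredient --> Date, Price, giving {Date, Ingredient, Price} and {ChefID, Ingredient, TableNo}.
{Date, Ingredient, Price}: {Date} determines {Date, Price} here but is not a superkey — split on Date --> Price, giving {Date, Price} and {Date, Ingredient}.
{Date, Price}: every determinant is a superkey — BCNF.
{Date, Ingredient}: every determinant is a superkey — BCNF.
{ChefID, Ingredient, TableNo}: every determinant is a superkey — BCNF.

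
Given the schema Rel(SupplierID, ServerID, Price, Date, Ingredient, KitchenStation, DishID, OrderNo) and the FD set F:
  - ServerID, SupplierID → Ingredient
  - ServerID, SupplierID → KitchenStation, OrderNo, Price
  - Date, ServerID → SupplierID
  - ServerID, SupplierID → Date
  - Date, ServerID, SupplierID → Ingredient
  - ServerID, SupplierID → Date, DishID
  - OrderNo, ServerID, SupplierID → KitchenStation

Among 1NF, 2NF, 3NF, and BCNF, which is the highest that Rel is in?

Candidate keys: {Date, ServerID}, {ServerID, SupplierID}. Prime attributes: {Date, ServerID, SupplierID}.
Every FD has a superkey on the left, so the relation is in BCNF.

BCNF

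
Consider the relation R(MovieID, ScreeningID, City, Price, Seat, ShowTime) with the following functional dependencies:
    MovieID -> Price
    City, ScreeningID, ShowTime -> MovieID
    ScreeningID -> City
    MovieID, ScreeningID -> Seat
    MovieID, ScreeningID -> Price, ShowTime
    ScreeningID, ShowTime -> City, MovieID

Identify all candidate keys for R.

{MovieID, ScreeningID}, {ScreeningID, ShowTime}

Attributes never on any right-hand side: {ScreeningID} — every candidate key must contain it.
{MovieID, ScreeningID}⁺ = {City, MovieID, Price, ScreeningID, Seat, ShowTime}, which is every attribute, so {MovieID, ScreeningID} is a candidate key.
{ScreeningID, ShowTime}⁺ = {City, MovieID, Price, ScreeningID, Seat, ShowTime}, which is every attribute, so {ScreeningID, ShowTime} is a candidate key.
Any other superkey properly contains one of these, so there are no further candidate keys.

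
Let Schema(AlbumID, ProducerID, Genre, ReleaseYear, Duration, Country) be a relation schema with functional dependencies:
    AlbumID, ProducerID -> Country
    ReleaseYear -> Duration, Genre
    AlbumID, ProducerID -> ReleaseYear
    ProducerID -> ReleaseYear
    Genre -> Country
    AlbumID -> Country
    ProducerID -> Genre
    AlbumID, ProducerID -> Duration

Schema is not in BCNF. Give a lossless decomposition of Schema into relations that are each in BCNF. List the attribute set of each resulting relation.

Candidate key of the original relation: {AlbumID, ProducerID}.
{AlbumID, Country, Duration, Genre, ProducerID, ReleaseYear}: {ReleaseYear} determines {Country, Duration, Genre, ReleaseYear} here but is not a superkey — split on ReleaseYear -> Country, Duration, Genre, giving {Country, Duration, Genre, ReleaseYear} and {AlbumID, ProducerID, ReleaseYear}.
{Country, Duration, Genre, ReleaseYear}: {Genre} determines {Country, Genre} here but is not a superkey — split on Genre -> Country, giving {Country, Genre} and {Duration, Genre, ReleaseYear}.
{Country, Genre}: every determinant is a superkey — BCNF.
{Duration, Genre, ReleaseYear}: every determinant is a superkey — BCNF.
{AlbumID, ProducerID, ReleaseYear}: {ProducerID} determines {ProducerID, ReleaseYear} here but is not a superkey — split on ProducerID -> ReleaseYear, giving {ProducerID, ReleaseYear} and {AlbumID, ProducerID}.
{ProducerID, ReleaseYear}: every determinant is a superkey — BCNF.
{AlbumID, ProducerID}: every determinant is a superkey — BCNF.

{AlbumID, ProducerID}; {Country, Genre}; {Duration, Genre, ReleaseYear}; {ProducerID, ReleaseYear}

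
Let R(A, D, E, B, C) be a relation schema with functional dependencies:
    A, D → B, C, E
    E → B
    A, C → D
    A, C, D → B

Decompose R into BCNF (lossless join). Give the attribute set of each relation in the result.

{A, C, D, E}; {B, E}

Candidate keys of the original relation: {A, C}, {A, D}.
Within {A, B, C, D, E}: {E}⁺ ∩ {A, B, C, D, E} = {B, E}, not the whole set, so E → B violates BCNF; decompose into {B, E} and {A, C, D, E}.
{B, E} has no BCNF violation.
{A, C, D, E} has no BCNF violation.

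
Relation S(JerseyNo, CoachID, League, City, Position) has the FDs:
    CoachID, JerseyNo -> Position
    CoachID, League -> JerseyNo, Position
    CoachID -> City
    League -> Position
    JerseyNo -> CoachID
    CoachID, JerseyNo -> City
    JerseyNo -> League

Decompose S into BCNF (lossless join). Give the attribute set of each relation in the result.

{City, CoachID}; {CoachID, JerseyNo, League}; {League, Position}

Candidate keys of the original relation: {CoachID, League}, {JerseyNo}.
In {City, CoachID, JerseyNo, League, Position}, {CoachID} is not a superkey ({CoachID}⁺ restricted to this set is {City, CoachID}), so split on CoachID -> City into {City, CoachID} and {CoachID, JerseyNo, League, Position}.
{City, CoachID}: every determinant is a superkey — BCNF.
In {CoachID, JerseyNo, League, Position}, {League} is not a superkey ({League}⁺ restricted to this set is {League, Position}), so split on League -> Position into {League, Position} and {CoachID, JerseyNo, League}.
{League, Position}: every determinant is a superkey — BCNF.
{CoachID, JerseyNo, League}: every determinant is a superkey — BCNF.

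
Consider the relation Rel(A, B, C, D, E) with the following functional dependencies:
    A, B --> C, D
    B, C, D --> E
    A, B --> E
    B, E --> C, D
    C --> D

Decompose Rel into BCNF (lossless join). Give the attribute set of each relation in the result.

{A, B, C}; {B, C, E}; {C, D}

Candidate key of the original relation: {A, B}.
Within {A, B, C, D, E}: {B, C, D}⁺ ∩ {A, B, C, D, E} = {B, C, D, E}, not the whole set, so B, C, D --> E violates BCNF; decompose into {B, C, D, E} and {A, B, C, D}.
Within {B, C, D, E}: {C}⁺ ∩ {B, C, D, E} = {C, D}, not the whole set, so C --> D violates BCNF; decompose into {C, D} and {B, C, E}.
{C, D} is in BCNF.
{B, C, E} is in BCNF.
Within {A, B, C, D}: {C}⁺ ∩ {A, B, C, D} = {C, D}, not the whole set, so C --> D violates BCNF; decompose into {C, D} and {A, B, C}.
{C, D} is in BCNF.
{A, B, C} is in BCNF.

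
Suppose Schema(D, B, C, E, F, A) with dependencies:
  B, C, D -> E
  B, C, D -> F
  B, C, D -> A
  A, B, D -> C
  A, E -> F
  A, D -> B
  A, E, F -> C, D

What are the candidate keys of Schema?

Closure of {A, D} is {A, B, C, D, E, F}, the whole schema; {A, D} is a candidate key.
Closure of {A, E} is {A, B, C, D, E, F}, the whole schema; {A, E} is a candidate key.
Closure of {B, C, D} is {A, B, C, D, E, F}, the whole schema; {B, C, D} is a candidate key.
Any other superkey properly contains one of these, so there are no further candidate keys.

{A, D}, {A, E}, {B, C, D}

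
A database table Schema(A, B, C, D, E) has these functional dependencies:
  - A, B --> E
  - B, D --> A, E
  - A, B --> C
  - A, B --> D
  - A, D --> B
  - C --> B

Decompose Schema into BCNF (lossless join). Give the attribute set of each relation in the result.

{A, C, D, E}; {B, C}

Candidate keys of the original relation: {A, B}, {A, C}, {A, D}, {B, D}, {C, D}.
In {A, B, C, D, E}, {C} is not a superkey ({C}⁺ restricted to this set is {B, C}), so split on C --> B into {B, C} and {A, C, D, E}.
{B, C} is in BCNF.
{A, C, D, E} is in BCNF.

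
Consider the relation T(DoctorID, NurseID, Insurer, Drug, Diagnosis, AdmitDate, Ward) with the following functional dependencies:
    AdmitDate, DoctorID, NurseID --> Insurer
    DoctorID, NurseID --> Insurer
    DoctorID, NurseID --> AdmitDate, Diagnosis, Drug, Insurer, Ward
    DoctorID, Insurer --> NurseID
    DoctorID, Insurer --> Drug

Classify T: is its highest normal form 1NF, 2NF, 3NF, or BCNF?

BCNF

Candidate keys: {DoctorID, Insurer}, {DoctorID, NurseID}. Prime attributes: {DoctorID, Insurer, NurseID}.
Each dependency's left side is a superkey — BCNF holds.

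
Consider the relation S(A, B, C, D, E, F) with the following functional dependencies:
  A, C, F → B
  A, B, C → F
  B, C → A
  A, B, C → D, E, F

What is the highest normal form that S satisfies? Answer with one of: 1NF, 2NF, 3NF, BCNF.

Candidate keys: {A, C, F}, {B, C}. Prime attributes: {A, B, C, F}.
Each dependency's left side is a superkey — BCNF holds.

BCNF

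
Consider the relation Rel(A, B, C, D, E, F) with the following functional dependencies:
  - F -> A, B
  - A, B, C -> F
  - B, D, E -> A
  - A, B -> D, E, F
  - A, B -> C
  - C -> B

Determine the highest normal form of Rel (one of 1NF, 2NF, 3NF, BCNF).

3NF

Candidate keys: {A, B}, {A, C}, {B, D, E}, {C, D, E}, {F}. Prime attributes: {A, B, C, D, E, F}.
For C -> B we have {C}⁺ = {B, C}; {C} is not a superkey, so BCNF fails.
But every attribute on its right side ({B}) is prime, and the same holds for every other non-superkey FD, so 3NF still holds.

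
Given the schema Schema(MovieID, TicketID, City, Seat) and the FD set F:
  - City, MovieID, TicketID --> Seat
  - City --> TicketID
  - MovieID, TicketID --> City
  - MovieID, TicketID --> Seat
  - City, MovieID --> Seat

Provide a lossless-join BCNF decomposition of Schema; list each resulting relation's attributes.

{City, MovieID, Seat}; {City, TicketID}

Candidate keys of the original relation: {City, MovieID}, {MovieID, TicketID}.
{City, MovieID, Seat, TicketID}: {City} determines {City, TicketID} here but is not a superkey — split on City --> TicketID, giving {City, TicketID} and {City, MovieID, Seat}.
{City, TicketID} has no BCNF violation.
{City, MovieID, Seat} has no BCNF violation.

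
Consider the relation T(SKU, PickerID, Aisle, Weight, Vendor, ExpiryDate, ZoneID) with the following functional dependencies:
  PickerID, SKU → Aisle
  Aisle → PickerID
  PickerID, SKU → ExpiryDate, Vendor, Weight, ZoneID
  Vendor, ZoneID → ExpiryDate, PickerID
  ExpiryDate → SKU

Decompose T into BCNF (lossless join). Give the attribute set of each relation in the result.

{Aisle, ExpiryDate, Vendor, Weight, ZoneID}; {Aisle, PickerID}; {ExpiryDate, SKU}

Candidate keys of the original relation: {Aisle, ExpiryDate}, {Aisle, SKU}, {ExpiryDate, PickerID}, {PickerID, SKU}, {Vendor, ZoneID}.
Within {Aisle, ExpiryDate, PickerID, SKU, Vendor, Weight, ZoneID}: {Aisle}⁺ ∩ {Aisle, ExpiryDate, PickerID, SKU, Vendor, Weight, ZoneID} = {Aisle, PickerID}, not the whole set, so Aisle → PickerID violates BCNF; decompose into {Aisle, PickerID} and {Aisle, ExpiryDate, SKU, Vendor, Weight, ZoneID}.
{Aisle, PickerID} has no BCNF violation.
Within {Aisle, ExpiryDate, SKU, Vendor, Weight, ZoneID}: {ExpiryDate}⁺ ∩ {Aisle, ExpiryDate, SKU, Vendor, Weight, ZoneID} = {ExpiryDate, SKU}, not the whole set, so ExpiryDate → SKU violates BCNF; decompose into {ExpiryDate, SKU} and {Aisle, ExpiryDate, Vendor, Weight, ZoneID}.
{ExpiryDate, SKU} has no BCNF violation.
{Aisle, ExpiryDate, Vendor, Weight, ZoneID} has no BCNF violation.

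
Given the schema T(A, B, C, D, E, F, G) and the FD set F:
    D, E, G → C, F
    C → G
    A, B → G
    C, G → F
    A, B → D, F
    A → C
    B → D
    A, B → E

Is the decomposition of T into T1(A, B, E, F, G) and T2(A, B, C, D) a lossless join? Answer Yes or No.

Common attributes: {A, B}; their closure is {A, B, C, D, E, F, G}.
This includes all of T1, so the common attributes are a superkey of T1 — the join is lossless.

Yes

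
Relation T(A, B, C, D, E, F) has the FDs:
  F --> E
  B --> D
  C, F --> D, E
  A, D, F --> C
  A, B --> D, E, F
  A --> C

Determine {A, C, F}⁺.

Start with {A, C, F}.
F --> E applies; add {E} → now {A, C, E, F}.
C, F --> D, E applies; add {D} → now {A, C, D, E, F}.
No further FD applies.

{A, C, D, E, F}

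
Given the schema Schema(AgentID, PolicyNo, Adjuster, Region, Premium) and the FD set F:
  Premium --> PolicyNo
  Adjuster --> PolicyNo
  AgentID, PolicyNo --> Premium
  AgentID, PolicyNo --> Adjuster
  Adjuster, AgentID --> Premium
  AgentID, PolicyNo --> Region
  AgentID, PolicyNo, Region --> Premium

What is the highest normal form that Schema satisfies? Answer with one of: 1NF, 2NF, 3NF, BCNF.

Candidate keys: {Adjuster, AgentID}, {AgentID, PolicyNo}, {AgentID, Premium}. Prime attributes: {Adjuster, AgentID, PolicyNo, Premium}.
For Premium --> PolicyNo we have {Premium}⁺ = {PolicyNo, Premium}; {Premium} is not a superkey, so BCNF fails.
But every attribute on its right side ({PolicyNo}) is prime, and the same holds for every other non-superkey FD, so 3NF still holds.

3NF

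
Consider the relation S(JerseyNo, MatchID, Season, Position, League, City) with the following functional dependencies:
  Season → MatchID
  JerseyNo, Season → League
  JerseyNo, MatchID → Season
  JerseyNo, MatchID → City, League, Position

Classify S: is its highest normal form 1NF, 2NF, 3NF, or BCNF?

3NF

Candidate keys: {JerseyNo, MatchID}, {JerseyNo, Season}. Prime attributes: {JerseyNo, MatchID, Season}.
Season → MatchID: {Season}⁺ = {MatchID, Season}, which is not all of the attributes, so the left side is not a superkey — BCNF is violated.
But every attribute on its right side ({MatchID}) is prime, and the same holds for every other non-superkey FD, so 3NF still holds.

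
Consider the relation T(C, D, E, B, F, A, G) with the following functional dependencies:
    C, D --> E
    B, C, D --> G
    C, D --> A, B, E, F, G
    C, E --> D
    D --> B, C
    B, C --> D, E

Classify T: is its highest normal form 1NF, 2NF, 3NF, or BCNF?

Candidate keys: {B, C}, {C, E}, {D}. Prime attributes: {B, C, D, E}.
Each dependency's left side is a superkey — BCNF holds.

BCNF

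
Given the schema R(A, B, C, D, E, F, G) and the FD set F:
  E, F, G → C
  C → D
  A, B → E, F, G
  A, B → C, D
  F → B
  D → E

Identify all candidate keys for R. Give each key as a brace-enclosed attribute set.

{A, B}, {A, F}

Attributes never on any right-hand side: {A} — every candidate key must contain it.
{A, B}⁺ = {A, B, C, D, E, F, G} — all of the relation — so {A, B} is a candidate key.
{A, F}⁺ = {A, B, C, D, E, F, G} — all of the relation — so {A, F} is a candidate key.
No proper subset of any of these is a key, and no other minimal superkey exists.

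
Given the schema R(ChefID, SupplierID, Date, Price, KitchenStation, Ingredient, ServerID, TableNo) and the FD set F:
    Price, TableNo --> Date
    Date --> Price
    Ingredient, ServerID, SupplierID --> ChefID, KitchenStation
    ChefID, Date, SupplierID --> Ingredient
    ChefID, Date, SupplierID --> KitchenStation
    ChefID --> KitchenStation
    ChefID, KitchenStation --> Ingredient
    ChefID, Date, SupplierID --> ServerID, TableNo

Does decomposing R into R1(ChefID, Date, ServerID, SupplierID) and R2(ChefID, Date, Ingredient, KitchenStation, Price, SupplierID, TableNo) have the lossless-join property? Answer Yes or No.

Yes

The shared attributes are {ChefID, Date, SupplierID} and {ChefID, Date, SupplierID}⁺ = {ChefID, Date, Ingredient, KitchenStation, Price, ServerID, SupplierID, TableNo}.
This includes all of R1, so the common attributes are a superkey of R1 — the join is lossless.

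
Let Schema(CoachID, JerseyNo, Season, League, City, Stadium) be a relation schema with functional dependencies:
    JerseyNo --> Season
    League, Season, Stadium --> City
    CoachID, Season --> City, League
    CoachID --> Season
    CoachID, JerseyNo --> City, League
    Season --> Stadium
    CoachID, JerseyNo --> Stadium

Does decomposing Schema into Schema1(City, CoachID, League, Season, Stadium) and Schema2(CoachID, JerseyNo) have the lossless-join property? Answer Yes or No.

Yes

Common attributes: {CoachID}; their closure is {City, CoachID, League, Season, Stadium}.
This includes all of Schema1, so the common attributes are a superkey of Schema1 — the join is lossless.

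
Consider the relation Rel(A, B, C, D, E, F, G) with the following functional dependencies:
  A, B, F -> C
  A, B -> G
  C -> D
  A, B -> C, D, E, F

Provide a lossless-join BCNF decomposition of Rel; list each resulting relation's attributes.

{A, B, C, E, F, G}; {C, D}

Candidate key of the original relation: {A, B}.
In {A, B, C, D, E, F, G}, {C} is not a superkey ({C}⁺ restricted to this set is {C, D}), so split on C -> D into {C, D} and {A, B, C, E, F, G}.
{C, D}: every determinant is a superkey — BCNF.
{A, B, C, E, F, G}: every determinant is a superkey — BCNF.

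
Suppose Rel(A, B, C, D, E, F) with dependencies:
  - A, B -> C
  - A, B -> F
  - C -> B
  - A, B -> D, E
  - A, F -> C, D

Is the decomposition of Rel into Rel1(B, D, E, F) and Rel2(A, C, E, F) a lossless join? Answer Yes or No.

Common attributes: {E, F}; their closure is {E, F}.
Rel1 ⊄ {E, F} and Rel2 ⊄ {E, F}, so the split is lossy.

No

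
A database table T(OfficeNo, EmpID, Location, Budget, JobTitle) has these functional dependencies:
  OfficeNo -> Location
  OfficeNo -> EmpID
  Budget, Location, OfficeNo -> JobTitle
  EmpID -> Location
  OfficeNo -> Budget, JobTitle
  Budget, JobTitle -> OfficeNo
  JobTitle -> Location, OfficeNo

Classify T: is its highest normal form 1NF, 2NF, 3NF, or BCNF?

2NF

Candidate keys: {JobTitle}, {OfficeNo}. Prime attributes: {JobTitle, OfficeNo}.
EmpID -> Location breaks BCNF: {EmpID}⁺ = {EmpID, Location}, so {EmpID} is not a superkey.
EmpID -> Location has non-prime {Location} on the right and a non-superkey on the left, so 3NF fails.
All keys have size 1, which rules out partial dependencies — 2NF is satisfied.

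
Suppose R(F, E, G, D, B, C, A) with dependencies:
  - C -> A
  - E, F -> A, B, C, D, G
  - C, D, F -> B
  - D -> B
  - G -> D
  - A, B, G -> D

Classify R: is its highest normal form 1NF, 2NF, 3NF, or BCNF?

Candidate key: {E, F}. Prime attributes: {E, F}.
C -> A: {C}⁺ = {A, C}, which is not all of the attributes, so the left side is not a superkey — BCNF is violated.
C -> A has non-prime {A} on the right and a non-superkey on the left, so 3NF fails.
No proper subset of a key has a non-prime attribute in its closure, so there is no partial dependency; 2NF holds.

2NF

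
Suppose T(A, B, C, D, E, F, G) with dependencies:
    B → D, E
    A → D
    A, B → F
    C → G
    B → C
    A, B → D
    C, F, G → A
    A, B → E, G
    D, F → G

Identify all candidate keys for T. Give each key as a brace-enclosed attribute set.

{B} never appears on the right of any FD, so every key must include it.
{A, B}⁺ = {A, B, C, D, E, F, G} — all of the relation — so {A, B} is a candidate key.
{B, F}⁺ = {A, B, C, D, E, F, G} — all of the relation — so {B, F} is a candidate key.
These are minimal and exhaustive — every other superkey contains one of them.

{A, B}, {B, F}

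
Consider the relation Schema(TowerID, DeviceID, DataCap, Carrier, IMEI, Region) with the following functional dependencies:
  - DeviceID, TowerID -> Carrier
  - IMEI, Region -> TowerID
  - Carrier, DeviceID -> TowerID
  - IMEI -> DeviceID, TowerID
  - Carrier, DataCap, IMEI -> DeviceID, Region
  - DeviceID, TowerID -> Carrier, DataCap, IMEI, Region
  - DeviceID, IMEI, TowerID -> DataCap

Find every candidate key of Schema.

{Carrier, DeviceID}, {DeviceID, TowerID}, {IMEI}

{IMEI}⁺ = {Carrier, DataCap, DeviceID, IMEI, Region, TowerID}, which is every attribute, so {IMEI} is a candidate key.
{Carrier, DeviceID}⁺ = {Carrier, DataCap, DeviceID, IMEI, Region, TowerID}, which is every attribute, so {Carrier, DeviceID} is a candidate key.
{DeviceID, TowerID}⁺ = {Carrier, DataCap, DeviceID, IMEI, Region, TowerID}, which is every attribute, so {DeviceID, TowerID} is a candidate key.
These are minimal and exhaustive — every other superkey contains one of them.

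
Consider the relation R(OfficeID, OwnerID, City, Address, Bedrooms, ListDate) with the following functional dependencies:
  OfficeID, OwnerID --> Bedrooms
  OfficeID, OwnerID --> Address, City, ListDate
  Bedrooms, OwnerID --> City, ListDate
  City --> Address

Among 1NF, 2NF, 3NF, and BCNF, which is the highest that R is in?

2NF

Candidate key: {OfficeID, OwnerID}. Prime attributes: {OfficeID, OwnerID}.
Bedrooms, OwnerID --> City, ListDate: {Bedrooms, OwnerID}⁺ = {Address, Bedrooms, City, ListDate, OwnerID}, which is not all of the attributes, so the left side is not a superkey — BCNF is violated.
Bedrooms, OwnerID --> City, ListDate has non-prime {City, ListDate} on the right and a non-superkey on the left, so 3NF fails.
No proper subset of a key has a non-prime attribute in its closure, so there is no partial dependency; 2NF holds.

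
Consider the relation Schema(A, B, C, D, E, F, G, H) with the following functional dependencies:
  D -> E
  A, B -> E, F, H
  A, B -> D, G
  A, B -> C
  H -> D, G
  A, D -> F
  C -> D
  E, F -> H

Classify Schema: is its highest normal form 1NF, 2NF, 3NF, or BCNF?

2NF

Candidate key: {A, B}. Prime attributes: {A, B}.
For D -> E we have {D}⁺ = {D, E}; {D} is not a superkey, so BCNF fails.
Because {E} is non-prime and the left side of D -> E is not a superkey, the relation is not in 3NF.
Checking every proper subset of each key, none determines a non-prime attribute — 2NF is satisfied.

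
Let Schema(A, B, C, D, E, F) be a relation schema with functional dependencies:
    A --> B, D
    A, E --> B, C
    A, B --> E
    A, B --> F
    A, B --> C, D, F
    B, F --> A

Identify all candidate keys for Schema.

{A}⁺ = {A, B, C, D, E, F} — all of the relation — so {A} is a candidate key.
{B, F}⁺ = {A, B, C, D, E, F} — all of the relation — so {B, F} is a candidate key.
Any other superkey properly contains one of these, so there are no further candidate keys.

{A}, {B, F}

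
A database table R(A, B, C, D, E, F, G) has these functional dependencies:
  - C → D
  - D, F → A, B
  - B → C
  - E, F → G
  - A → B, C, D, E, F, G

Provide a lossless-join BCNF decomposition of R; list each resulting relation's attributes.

{A, B, E, F}; {B, C}; {C, D}; {E, F, G}

Candidate keys of the original relation: {A}, {B, F}, {C, F}, {D, F}.
In {A, B, C, D, E, F, G}, {C} is not a superkey ({C}⁺ restricted to this set is {C, D}), so split on C → D into {C, D} and {A, B, C, E, F, G}.
{C, D}: every determinant is a superkey — BCNF.
In {A, B, C, E, F, G}, {B} is not a superkey ({B}⁺ restricted to this set is {B, C}), so split on B → C into {B, C} and {A, B, E, F, G}.
{B, C}: every determinant is a superkey — BCNF.
In {A, B, E, F, G}, {E, F} is not a superkey ({E, F}⁺ restricted to this set is {E, F, G}), so split on E, F → G into {E, F, G} and {A, B, E, F}.
{E, F, G}: every determinant is a superkey — BCNF.
{A, B, E, F}: every determinant is a superkey — BCNF.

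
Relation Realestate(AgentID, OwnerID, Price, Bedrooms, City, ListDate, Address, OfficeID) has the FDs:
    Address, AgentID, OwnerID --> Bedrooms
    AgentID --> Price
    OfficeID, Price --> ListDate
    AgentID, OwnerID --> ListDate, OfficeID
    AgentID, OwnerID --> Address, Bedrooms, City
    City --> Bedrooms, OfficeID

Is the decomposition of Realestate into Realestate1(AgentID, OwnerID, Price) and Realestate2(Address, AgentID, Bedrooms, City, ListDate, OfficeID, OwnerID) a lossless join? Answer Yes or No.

Realestate1 ∩ Realestate2 = {AgentID, OwnerID}; its closure under F is {Address, AgentID, Bedrooms, City, ListDate, OfficeID, OwnerID, Price}.
Since Realestate1 ⊆ {Address, AgentID, Bedrooms, City, ListDate, OfficeID, OwnerID, Price}, the intersection is a superkey of Realestate1; the decomposition is lossless.

Yes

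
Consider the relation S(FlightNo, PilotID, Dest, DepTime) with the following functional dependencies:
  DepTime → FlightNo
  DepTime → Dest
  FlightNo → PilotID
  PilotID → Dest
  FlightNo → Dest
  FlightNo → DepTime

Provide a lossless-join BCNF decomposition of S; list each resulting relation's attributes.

{DepTime, FlightNo, PilotID}; {Dest, PilotID}

Candidate keys of the original relation: {DepTime}, {FlightNo}.
In {DepTime, Dest, FlightNo, PilotID}, {PilotID} is not a superkey ({PilotID}⁺ restricted to this set is {Dest, PilotID}), so split on PilotID → Dest into {Dest, PilotID} and {DepTime, FlightNo, PilotID}.
{Dest, PilotID}: every determinant is a superkey — BCNF.
{DepTime, FlightNo, PilotID}: every determinant is a superkey — BCNF.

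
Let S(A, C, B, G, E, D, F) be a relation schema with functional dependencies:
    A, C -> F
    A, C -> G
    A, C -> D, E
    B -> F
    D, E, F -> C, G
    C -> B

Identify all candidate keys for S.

{A, B, D, E}, {A, C}, {A, D, E, F}

Attributes never on any right-hand side: {A} — every candidate key must contain it.
{A, C}⁺ = {A, B, C, D, E, F, G} — all of the relation — so {A, C} is a candidate key.
{A, B, D, E}⁺ = {A, B, C, D, E, F, G} — all of the relation — so {A, B, D, E} is a candidate key.
{A, D, E, F}⁺ = {A, B, C, D, E, F, G} — all of the relation — so {A, D, E, F} is a candidate key.
These are minimal and exhaustive — every other superkey contains one of them.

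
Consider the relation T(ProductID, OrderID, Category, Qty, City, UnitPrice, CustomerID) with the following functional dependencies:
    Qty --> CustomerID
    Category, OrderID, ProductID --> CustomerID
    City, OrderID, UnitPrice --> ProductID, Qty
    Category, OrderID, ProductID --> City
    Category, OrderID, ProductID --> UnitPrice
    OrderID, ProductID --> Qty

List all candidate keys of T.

Attributes never on any right-hand side: {Category, OrderID} — every candidate key must contain all of them.
{Category, OrderID, ProductID}⁺ = {Category, City, CustomerID, OrderID, ProductID, Qty, UnitPrice}, which is every attribute, so {Category, OrderID, ProductID} is a candidate key.
{Category, City, OrderID, UnitPrice}⁺ = {Category, City, CustomerID, OrderID, ProductID, Qty, UnitPrice}, which is every attribute, so {Category, City, OrderID, UnitPrice} is a candidate key.
These are minimal and exhaustive — every other superkey contains one of them.

{Category, City, OrderID, UnitPrice}, {Category, OrderID, ProductID}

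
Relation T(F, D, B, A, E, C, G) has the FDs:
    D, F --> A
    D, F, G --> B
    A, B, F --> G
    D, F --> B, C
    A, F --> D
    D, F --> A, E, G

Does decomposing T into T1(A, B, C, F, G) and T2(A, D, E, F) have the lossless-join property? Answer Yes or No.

Yes

Common attributes: {A, F}; their closure is {A, B, C, D, E, F, G}.
Since T1 ⊆ {A, B, C, D, E, F, G}, the intersection is a superkey of T1; the decomposition is lossless.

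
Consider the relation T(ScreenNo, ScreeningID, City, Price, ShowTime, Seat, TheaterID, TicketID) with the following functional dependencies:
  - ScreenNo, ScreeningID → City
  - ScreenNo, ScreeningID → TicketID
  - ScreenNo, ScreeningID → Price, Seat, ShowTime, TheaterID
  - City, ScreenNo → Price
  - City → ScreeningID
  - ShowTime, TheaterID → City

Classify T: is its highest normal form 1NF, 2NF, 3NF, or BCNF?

Candidate keys: {City, ScreenNo}, {ScreenNo, ScreeningID}, {ScreenNo, ShowTime, TheaterID}. Prime attributes: {City, ScreenNo, ScreeningID, ShowTime, TheaterID}.
City → ScreeningID breaks BCNF: {City}⁺ = {City, ScreeningID}, so {City} is not a superkey.
Its right-hand attributes {ScreeningID} are all prime, as are those of every other non-superkey FD — the relation is in 3NF.

3NF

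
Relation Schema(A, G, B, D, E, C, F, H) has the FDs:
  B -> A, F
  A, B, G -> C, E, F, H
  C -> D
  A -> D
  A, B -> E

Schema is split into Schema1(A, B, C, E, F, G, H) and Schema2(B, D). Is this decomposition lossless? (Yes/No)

Common attributes: {B}; their closure is {A, B, D, E, F}.
This includes all of Schema2, so the common attributes are a superkey of Schema2 — the join is lossless.

Yes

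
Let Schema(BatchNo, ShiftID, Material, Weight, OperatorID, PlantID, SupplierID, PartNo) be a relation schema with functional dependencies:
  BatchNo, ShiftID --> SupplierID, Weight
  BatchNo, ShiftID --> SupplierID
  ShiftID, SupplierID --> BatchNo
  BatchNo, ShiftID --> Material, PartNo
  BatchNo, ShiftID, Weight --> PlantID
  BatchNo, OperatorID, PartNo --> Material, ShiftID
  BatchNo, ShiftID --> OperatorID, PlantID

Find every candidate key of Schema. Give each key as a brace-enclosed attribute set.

{BatchNo, OperatorID, PartNo}, {BatchNo, ShiftID}, {ShiftID, SupplierID}

Closure of {BatchNo, ShiftID} is {BatchNo, Material, OperatorID, PartNo, PlantID, ShiftID, SupplierID, Weight}, the whole schema; {BatchNo, ShiftID} is a candidate key.
Closure of {ShiftID, SupplierID} is {BatchNo, Material, OperatorID, PartNo, PlantID, ShiftID, SupplierID, Weight}, the whole schema; {ShiftID, SupplierID} is a candidate key.
Closure of {BatchNo, OperatorID, PartNo} is {BatchNo, Material, OperatorID, PartNo, PlantID, ShiftID, SupplierID, Weight}, the whole schema; {BatchNo, OperatorID, PartNo} is a candidate key.
Any other superkey properly contains one of these, so there are no further candidate keys.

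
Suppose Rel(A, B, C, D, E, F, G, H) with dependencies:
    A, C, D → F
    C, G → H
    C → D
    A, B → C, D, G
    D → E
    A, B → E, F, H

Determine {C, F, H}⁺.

Start with {C, F, H}.
C → D applies; add {D} → now {C, D, F, H}.
D → E applies; add {E} → now {C, D, E, F, H}.
No further FD applies.

{C, D, E, F, H}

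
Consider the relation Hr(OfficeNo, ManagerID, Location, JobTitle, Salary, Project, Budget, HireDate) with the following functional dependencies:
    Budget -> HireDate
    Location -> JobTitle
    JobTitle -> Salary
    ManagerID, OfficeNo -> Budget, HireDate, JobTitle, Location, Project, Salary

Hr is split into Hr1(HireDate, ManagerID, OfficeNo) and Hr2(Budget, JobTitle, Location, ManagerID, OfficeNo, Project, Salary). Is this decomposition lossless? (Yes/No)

Yes

Common attributes: {ManagerID, OfficeNo}; their closure is {Budget, HireDate, JobTitle, Location, ManagerID, OfficeNo, Project, Salary}.
Since Hr1 ⊆ {Budget, HireDate, JobTitle, Location, ManagerID, OfficeNo, Project, Salary}, the intersection is a superkey of Hr1; the decomposition is lossless.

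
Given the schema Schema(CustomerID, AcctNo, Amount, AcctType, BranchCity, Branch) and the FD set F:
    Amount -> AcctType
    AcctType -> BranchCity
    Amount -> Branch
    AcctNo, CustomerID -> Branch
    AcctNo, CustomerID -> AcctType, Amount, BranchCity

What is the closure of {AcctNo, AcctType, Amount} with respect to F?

{AcctNo, AcctType, Amount, Branch, BranchCity}

Start with {AcctNo, AcctType, Amount}.
AcctType -> BranchCity applies; add {BranchCity} → now {AcctNo, AcctType, Amount, BranchCity}.
Amount -> Branch applies; add {Branch} → now {AcctNo, AcctType, Amount, Branch, BranchCity}.
No further FD applies.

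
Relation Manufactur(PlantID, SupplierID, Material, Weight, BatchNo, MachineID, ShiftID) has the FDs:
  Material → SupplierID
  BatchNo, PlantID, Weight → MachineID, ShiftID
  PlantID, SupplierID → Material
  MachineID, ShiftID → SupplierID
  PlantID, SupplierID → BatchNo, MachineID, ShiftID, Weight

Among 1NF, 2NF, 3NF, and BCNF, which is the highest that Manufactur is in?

3NF

Candidate keys: {BatchNo, PlantID, Weight}, {MachineID, PlantID, ShiftID}, {Material, PlantID}, {PlantID, SupplierID}. Prime attributes: {BatchNo, MachineID, Material, PlantID, ShiftID, SupplierID, Weight}.
Material → SupplierID: {Material}⁺ = {Material, SupplierID}, which is not all of the attributes, so the left side is not a superkey — BCNF is violated.
But every attribute on its right side ({SupplierID}) is prime, and the same holds for every other non-superkey FD, so 3NF still holds.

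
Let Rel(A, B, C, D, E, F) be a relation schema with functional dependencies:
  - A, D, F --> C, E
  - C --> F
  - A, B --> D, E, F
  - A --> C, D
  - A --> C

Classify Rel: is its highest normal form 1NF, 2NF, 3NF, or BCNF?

1NF

Candidate key: {A, B}. Prime attributes: {A, B}.
A, D, F --> C, E: {A, D, F}⁺ = {A, C, D, E, F}, which is not all of the attributes, so the left side is not a superkey — BCNF is violated.
Because {C, E} are non-prime and the left side of A, D, F --> C, E is not a superkey, the relation is not in 3NF.
The proper key subset {A} of {A, B} determines non-prime {C, D, E, F}, so the relation is not even in 2NF.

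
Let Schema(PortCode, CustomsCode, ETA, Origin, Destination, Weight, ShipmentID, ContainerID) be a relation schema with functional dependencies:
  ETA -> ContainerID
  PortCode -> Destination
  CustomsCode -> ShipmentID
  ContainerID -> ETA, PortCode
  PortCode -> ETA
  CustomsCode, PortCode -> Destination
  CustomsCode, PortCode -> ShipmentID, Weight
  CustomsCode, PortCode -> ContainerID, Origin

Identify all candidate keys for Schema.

{CustomsCode} never appears on the right of any FD, so every key must include it.
{ContainerID, CustomsCode}⁺ = {ContainerID, CustomsCode, Destination, ETA, Origin, PortCode, ShipmentID, Weight}, which is every attribute, so {ContainerID, CustomsCode} is a candidate key.
{CustomsCode, ETA}⁺ = {ContainerID, CustomsCode, Destination, ETA, Origin, PortCode, ShipmentID, Weight}, which is every attribute, so {CustomsCode, ETA} is a candidate key.
{CustomsCode, PortCode}⁺ = {ContainerID, CustomsCode, Destination, ETA, Origin, PortCode, ShipmentID, Weight}, which is every attribute, so {CustomsCode, PortCode} is a candidate key.
No proper subset of any of these is a key, and no other minimal superkey exists.

{ContainerID, CustomsCode}, {CustomsCode, ETA}, {CustomsCode, PortCode}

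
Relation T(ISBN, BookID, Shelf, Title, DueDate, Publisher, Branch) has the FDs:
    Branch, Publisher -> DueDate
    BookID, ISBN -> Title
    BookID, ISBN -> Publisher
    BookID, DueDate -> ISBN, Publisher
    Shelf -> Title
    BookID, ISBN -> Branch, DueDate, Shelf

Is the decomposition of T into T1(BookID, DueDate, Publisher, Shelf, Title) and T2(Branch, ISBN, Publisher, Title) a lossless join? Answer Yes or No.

No

T1 ∩ T2 = {Publisher, Title}; its closure under F is {Publisher, Title}.
The closure covers neither T1 nor T2 entirely; the join is not lossless.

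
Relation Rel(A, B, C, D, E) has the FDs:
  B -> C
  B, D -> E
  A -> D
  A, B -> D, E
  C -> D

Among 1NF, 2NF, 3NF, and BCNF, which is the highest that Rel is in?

Candidate key: {A, B}. Prime attributes: {A, B}.
B -> C: {B}⁺ = {B, C, D, E}, which is not all of the attributes, so the left side is not a superkey — BCNF is violated.
B -> C determines the non-prime attribute {C} from a non-superkey — 3NF is violated.
Since {A} ⊂ {A, B} and {A}⁺ ⊇ {D} with {D} non-prime, there is a partial dependency; 2NF fails.

1NF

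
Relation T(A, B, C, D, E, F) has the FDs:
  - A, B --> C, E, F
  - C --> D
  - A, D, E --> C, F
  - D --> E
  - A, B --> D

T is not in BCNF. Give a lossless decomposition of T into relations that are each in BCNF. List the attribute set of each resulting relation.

Candidate key of the original relation: {A, B}.
{A, B, C, D, E, F}: {C} determines {C, D, E} here but is not a superkey — split on C --> D, E, giving {C, D, E} and {A, B, C, F}.
{C, D, E}: {D} determines {D, E} here but is not a superkey — split on D --> E, giving {D, E} and {C, D}.
{D, E} is in BCNF.
{C, D} is in BCNF.
{A, B, C, F}: {A, C} determines {A, C, F} here but is not a superkey — split on A, C --> F, giving {A, C, F} and {A, B, C}.
{A, C, F} is in BCNF.
{A, B, C} is in BCNF.

{A, B, C}; {A, C, F}; {C, D}; {D, E}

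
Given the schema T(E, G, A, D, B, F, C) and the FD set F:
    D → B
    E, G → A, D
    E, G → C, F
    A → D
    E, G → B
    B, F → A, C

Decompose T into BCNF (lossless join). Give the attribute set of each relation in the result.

{A, C, F}; {A, D}; {A, E, F, G}; {B, D}

Candidate key of the original relation: {E, G}.
In {A, B, C, D, E, F, G}, {D} is not a superkey ({D}⁺ restricted to this set is {B, D}), so split on D → B into {B, D} and {A, C, D, E, F, G}.
{B, D} is in BCNF.
In {A, C, D, E, F, G}, {A} is not a superkey ({A}⁺ restricted to this set is {A, D}), so split on A → D into {A, D} and {A, C, E, F, G}.
{A, D} is in BCNF.
In {A, C, E, F, G}, {A, F} is not a superkey ({A, F}⁺ restricted to this set is {A, C, F}), so split on A, F → C into {A, C, F} and {A, E, F, G}.
{A, C, F} is in BCNF.
{A, E, F, G} is in BCNF.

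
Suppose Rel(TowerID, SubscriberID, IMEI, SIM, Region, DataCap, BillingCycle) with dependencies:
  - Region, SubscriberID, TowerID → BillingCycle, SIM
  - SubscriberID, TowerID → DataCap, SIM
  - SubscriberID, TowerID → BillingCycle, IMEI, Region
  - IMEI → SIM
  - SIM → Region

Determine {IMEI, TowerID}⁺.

Start with {IMEI, TowerID}.
IMEI → SIM applies; add {SIM} → now {IMEI, SIM, TowerID}.
SIM → Region applies; add {Region} → now {IMEI, Region, SIM, TowerID}.
No further FD applies.

{IMEI, Region, SIM, TowerID}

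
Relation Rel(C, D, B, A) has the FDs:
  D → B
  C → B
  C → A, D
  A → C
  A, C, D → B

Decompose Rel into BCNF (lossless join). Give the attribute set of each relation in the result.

Candidate keys of the original relation: {A}, {C}.
In {A, B, C, D}, {D} is not a superkey ({D}⁺ restricted to this set is {B, D}), so split on D → B into {B, D} and {A, C, D}.
{B, D}: every determinant is a superkey — BCNF.
{A, C, D}: every determinant is a superkey — BCNF.

{A, C, D}; {B, D}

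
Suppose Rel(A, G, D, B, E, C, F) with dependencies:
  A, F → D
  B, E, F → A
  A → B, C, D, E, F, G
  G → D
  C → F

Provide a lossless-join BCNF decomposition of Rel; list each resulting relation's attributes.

{A, B, C, E, G}; {C, F}; {D, G}

Candidate keys of the original relation: {A}, {B, C, E}, {B, E, F}.
{A, B, C, D, E, F, G}: {G} determines {D, G} here but is not a superkey — split on G → D, giving {D, G} and {A, B, C, E, F, G}.
{D, G}: every determinant is a superkey — BCNF.
{A, B, C, E, F, G}: {C} determines {C, F} here but is not a superkey — split on C → F, giving {C, F} and {A, B, C, E, G}.
{C, F}: every determinant is a superkey — BCNF.
{A, B, C, E, G}: every determinant is a superkey — BCNF.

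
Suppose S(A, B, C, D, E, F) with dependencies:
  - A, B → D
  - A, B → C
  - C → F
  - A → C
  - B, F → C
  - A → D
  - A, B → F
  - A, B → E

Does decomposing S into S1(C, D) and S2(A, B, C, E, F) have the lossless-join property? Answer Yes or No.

No

The shared attributes are {C} and {C}⁺ = {C, F}.
The closure covers neither S1 nor S2 entirely; the join is not lossless.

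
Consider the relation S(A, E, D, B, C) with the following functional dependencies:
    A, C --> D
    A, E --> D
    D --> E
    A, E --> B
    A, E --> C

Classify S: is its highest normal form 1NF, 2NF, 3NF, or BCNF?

Candidate keys: {A, C}, {A, D}, {A, E}. Prime attributes: {A, C, D, E}.
D --> E: {D}⁺ = {D, E}, which is not all of the attributes, so the left side is not a superkey — BCNF is violated.
But every attribute on its right side ({E}) is prime, and the same holds for every other non-superkey FD, so 3NF still holds.

3NF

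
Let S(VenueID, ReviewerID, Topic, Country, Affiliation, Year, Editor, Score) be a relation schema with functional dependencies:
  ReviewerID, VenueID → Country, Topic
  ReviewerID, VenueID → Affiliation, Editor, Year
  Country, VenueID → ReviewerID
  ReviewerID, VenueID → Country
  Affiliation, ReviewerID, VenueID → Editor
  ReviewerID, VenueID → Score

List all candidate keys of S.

No FD produces {VenueID}, so it must be in every candidate key.
{Country, VenueID} is a candidate key since {Country, VenueID}⁺ = {Affiliation, Country, Editor, ReviewerID, Score, Topic, VenueID, Year} covers every attribute.
{ReviewerID, VenueID} is a candidate key since {ReviewerID, VenueID}⁺ = {Affiliation, Country, Editor, ReviewerID, Score, Topic, VenueID, Year} covers every attribute.
Any other superkey properly contains one of these, so there are no further candidate keys.

{Country, VenueID}, {ReviewerID, VenueID}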